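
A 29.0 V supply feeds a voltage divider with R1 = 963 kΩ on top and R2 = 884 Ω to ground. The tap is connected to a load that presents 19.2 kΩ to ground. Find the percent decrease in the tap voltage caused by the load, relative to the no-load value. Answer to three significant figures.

The divider's output (Thévenin) resistance is R1‖R2 = 883.2 Ω.
Fractional drop under load = R_th/(R_th + R_L) = 883.2 / (883.2 + 19200) = 0.04398.
So the output falls by 4.40 %.

4.40 %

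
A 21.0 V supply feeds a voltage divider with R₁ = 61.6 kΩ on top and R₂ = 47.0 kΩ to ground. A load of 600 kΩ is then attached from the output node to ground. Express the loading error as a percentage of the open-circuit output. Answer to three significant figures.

4.25 %

The divider's output (Thévenin) resistance is R₁‖R₂ = 26.66 kΩ.
Fractional drop under load = R_th/(R_th + R_L) = 26.66 / (26.66 + 600) = 0.04254.
So the output falls by 4.25 %.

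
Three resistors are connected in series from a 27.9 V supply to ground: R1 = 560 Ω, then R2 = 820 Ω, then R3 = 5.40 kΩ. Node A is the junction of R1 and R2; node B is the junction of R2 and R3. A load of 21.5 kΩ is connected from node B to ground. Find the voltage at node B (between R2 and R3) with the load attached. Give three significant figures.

V ≈ 21.1 V

At node B, R3 is in parallel with the load: R3‖R_L = 4316 Ω.
Below node A the resistance is R2 + (R3‖R_L) = 5136 Ω, so V_A = 27.9 × 5136/5696 = 25.16 V.
Then V_B = V_A × (R3‖R_L)/(R2 + R3‖R_L) = 25.16 × 4316/5136 = 21.1 V.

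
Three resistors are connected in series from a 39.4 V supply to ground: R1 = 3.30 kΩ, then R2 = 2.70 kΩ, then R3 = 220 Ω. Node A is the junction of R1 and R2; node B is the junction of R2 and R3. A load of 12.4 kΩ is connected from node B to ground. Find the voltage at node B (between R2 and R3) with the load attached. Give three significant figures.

At node B, R3 is in parallel with the load: R3‖R_L = 216.2 Ω.
Below node A the resistance is R2 + (R3‖R_L) = 2916 Ω, so V_A = 39.4 × 2916/6216 = 18.48 V.
Then V_B = V_A × (R3‖R_L)/(R2 + R3‖R_L) = 18.48 × 216.2/2916 = 1.37 V.

V ≈ 1.37 V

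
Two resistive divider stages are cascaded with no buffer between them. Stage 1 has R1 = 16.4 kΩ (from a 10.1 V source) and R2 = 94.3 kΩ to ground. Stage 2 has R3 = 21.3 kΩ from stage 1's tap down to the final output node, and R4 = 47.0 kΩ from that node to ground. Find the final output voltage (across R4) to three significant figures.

V_out ≈ 4.92 V

Stage 2 presents R3+R4 = 68.30 kΩ as a load on stage 1's tap.
Stage 1's lower leg becomes R2‖(R3+R4) = 39.61 kΩ, so V_mid = 10.1 × 39.61/56.01 = 7.143 V.
Stage 2 is itself unloaded: V_out = V_mid × R4/(R3+R4) = 7.143 × 47.0/68.30 = 4.92 V.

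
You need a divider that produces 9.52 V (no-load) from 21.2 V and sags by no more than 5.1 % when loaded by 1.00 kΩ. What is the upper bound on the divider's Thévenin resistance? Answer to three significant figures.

R_th ≤ 53.7 Ω

Loading drop = R_th/(R_th + R_L) ≤ 0.0510, so R_th ≤ R_L · ε/(1−ε) = 1.00 kΩ × 0.0510/0.9490 = 53.7 Ω.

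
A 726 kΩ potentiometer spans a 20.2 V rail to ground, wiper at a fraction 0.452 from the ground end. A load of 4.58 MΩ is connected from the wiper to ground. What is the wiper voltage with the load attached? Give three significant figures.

The wiper splits the pot into (1−α)R = 397.8 kΩ above and αR = 328.2 kΩ below.
Lower section ‖ load = 306.2 kΩ.
V_wiper = 20.2 × 306.2/(397.8 + 306.2) = 8.79 V.

V ≈ 8.79 V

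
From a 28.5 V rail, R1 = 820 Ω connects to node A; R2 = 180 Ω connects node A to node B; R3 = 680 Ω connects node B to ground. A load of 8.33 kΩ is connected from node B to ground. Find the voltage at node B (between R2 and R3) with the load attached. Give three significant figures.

At node B, R3 is in parallel with the load: R3‖R_L = 628.7 Ω.
Below node A the resistance is R2 + (R3‖R_L) = 808.7 Ω, so V_A = 28.5 × 808.7/1629 = 14.15 V.
Then V_B = V_A × (R3‖R_L)/(R2 + R3‖R_L) = 14.15 × 628.7/808.7 = 11.0 V.

V ≈ 11.0 V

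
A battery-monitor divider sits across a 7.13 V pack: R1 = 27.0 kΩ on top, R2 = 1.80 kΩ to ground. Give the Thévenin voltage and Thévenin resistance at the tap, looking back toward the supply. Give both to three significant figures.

V_th = 0.446 V, R_th = 1.69 kΩ

V_th is the open-circuit tap voltage: 7.13 × 1.80/(27.0 + 1.80) = 0.446 V.
With the supply zeroed, R1 and R2 appear in parallel from the tap: R_th = R1‖R2 = (27.0 × 1.80)/28.80 = 1.69 kΩ.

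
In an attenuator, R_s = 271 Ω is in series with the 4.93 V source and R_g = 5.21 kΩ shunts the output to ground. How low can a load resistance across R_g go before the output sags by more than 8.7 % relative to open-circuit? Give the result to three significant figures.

Output resistance R_th = R_s‖R_g = (271 × 5210)/5481 = 257.6 Ω.
The fractional drop is R_th/(R_th + R_L); requiring this ≤ 0.0870 gives R_L ≥ R_th(1/0.0870 − 1) = 257.6 × 10.49 = 2.70 kΩ.

R_L(min) ≈ 2.70 kΩ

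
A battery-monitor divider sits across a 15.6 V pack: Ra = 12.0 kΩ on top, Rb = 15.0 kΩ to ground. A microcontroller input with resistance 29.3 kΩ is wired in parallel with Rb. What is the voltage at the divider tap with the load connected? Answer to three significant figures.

V_out ≈ 7.06 V

The load sits in parallel with Rb: Rb‖R_L = (15.0 × 29.3) / (15.0 + 29.3) = 9.921 kΩ.
V_out = 15.6 × 9.921 / (12.0 + 9.921) = 15.6 × 9.921/21.92 = 7.06 V.
(Unloaded it would have been 8.67 V.)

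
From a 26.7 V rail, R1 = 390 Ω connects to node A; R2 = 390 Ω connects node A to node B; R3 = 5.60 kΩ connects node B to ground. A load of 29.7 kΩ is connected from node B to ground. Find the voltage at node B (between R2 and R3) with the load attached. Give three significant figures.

V ≈ 22.9 V

At node B, R3 is in parallel with the load: R3‖R_L = 4712 Ω.
Below node A the resistance is R2 + (R3‖R_L) = 5102 Ω, so V_A = 26.7 × 5102/5492 = 24.80 V.
Then V_B = V_A × (R3‖R_L)/(R2 + R3‖R_L) = 24.80 × 4712/5102 = 22.9 V.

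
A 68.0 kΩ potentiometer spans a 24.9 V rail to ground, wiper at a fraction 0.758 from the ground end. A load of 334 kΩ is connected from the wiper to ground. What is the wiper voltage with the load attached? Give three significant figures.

The wiper splits the pot into (1−α)R = 16.46 kΩ above and αR = 51.54 kΩ below.
Lower section ‖ load = 44.65 kΩ.
V_wiper = 24.9 × 44.65/(16.46 + 44.65) = 18.2 V.

V ≈ 18.2 V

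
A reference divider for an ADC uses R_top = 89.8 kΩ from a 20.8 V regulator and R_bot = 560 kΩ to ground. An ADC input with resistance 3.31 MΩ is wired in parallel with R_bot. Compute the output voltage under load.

The load sits in parallel with R_bot: R_bot‖R_L = (560 × 3310) / (560 + 3310) = 479.0 kΩ.
V_out = 20.8 × 479.0 / (89.8 + 479.0) = 20.8 × 479.0/568.8 = 17.5 V.
(Unloaded it would have been 17.9 V.)

V_out ≈ 17.5 V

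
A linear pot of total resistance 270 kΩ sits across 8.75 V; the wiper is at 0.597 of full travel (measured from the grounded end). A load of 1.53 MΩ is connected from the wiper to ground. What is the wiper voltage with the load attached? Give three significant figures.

V ≈ 5.01 V

The wiper splits the pot into (1−α)R = 108.8 kΩ above and αR = 161.2 kΩ below.
Lower section ‖ load = 145.8 kΩ.
V_wiper = 8.75 × 145.8/(108.8 + 145.8) = 5.01 V.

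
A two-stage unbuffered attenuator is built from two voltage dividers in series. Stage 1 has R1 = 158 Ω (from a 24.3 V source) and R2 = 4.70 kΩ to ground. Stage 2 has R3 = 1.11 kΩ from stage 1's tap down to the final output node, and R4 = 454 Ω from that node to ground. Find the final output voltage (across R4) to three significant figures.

Stage 2 presents R3+R4 = 1564 Ω as a load on stage 1's tap.
Stage 1's lower leg becomes R2‖(R3+R4) = 1173 Ω, so V_mid = 24.3 × 1173/1331 = 21.42 V.
Stage 2 is itself unloaded: V_out = V_mid × R4/(R3+R4) = 21.42 × 454/1564 = 6.22 V.

V_out ≈ 6.22 V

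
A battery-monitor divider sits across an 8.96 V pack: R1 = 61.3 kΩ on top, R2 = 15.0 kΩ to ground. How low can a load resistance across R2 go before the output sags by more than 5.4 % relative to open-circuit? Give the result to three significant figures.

R_L(min) ≈ 211 kΩ

Output resistance R_th = R1‖R2 = (61.3 × 15.0)/76.30 = 12.05 kΩ.
The fractional drop is R_th/(R_th + R_L); requiring this ≤ 0.0540 gives R_L ≥ R_th(1/0.0540 − 1) = 12.05 × 17.52 = 211 kΩ.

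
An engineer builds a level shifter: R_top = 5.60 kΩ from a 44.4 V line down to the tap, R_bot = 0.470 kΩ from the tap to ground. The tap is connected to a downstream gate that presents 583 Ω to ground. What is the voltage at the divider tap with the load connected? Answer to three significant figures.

The load sits in parallel with R_bot: R_bot‖R_L = (470 × 583) / (470 + 583) = 260.2 Ω.
V_out = 44.4 × 260.2 / (5600 + 260.2) = 44.4 × 260.2/5860 = 1.97 V.

V_out ≈ 1.97 V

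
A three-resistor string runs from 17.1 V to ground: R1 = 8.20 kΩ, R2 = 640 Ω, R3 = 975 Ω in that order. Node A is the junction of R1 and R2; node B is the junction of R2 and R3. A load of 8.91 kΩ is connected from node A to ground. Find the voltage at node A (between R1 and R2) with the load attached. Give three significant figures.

V ≈ 2.44 V

Below node A the series string R2+R3 = 1615 Ω sits in parallel with the 8910 Ω load: 1367 Ω.
V_A = 17.1 × 1367/(8200 + 1367) = 2.44 V.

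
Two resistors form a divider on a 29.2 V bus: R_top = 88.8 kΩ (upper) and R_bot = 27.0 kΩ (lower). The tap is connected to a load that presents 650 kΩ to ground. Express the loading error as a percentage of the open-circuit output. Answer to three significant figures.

3.09 %

The divider's output (Thévenin) resistance is R_top‖R_bot = 20.70 kΩ.
Fractional drop under load = R_th/(R_th + R_L) = 20.70 / (20.70 + 650) = 0.03087.
So the output falls by 3.09 %.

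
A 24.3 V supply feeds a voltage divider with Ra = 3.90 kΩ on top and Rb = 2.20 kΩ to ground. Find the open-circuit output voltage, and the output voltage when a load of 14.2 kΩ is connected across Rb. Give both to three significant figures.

Open-circuit: V = 24.3 × 2.20/(3.90 + 2.20) = 8.76 V.
With the load, Rb becomes Rb‖R_L = 1.905 kΩ, so V = 24.3 × 1.905/5.805 = 7.97 V.

Unloaded: 8.76 V; loaded: 7.97 V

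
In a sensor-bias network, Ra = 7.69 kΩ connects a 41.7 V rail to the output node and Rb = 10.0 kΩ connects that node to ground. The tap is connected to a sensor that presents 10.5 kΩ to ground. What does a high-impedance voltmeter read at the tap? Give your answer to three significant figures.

The load sits in parallel with Rb: Rb‖R_L = (10.0 × 10.5) / (10.0 + 10.5) = 5.122 kΩ.
V_out = 41.7 × 5.122 / (7.69 + 5.122) = 41.7 × 5.122/12.81 = 16.7 V.

V_out ≈ 16.7 V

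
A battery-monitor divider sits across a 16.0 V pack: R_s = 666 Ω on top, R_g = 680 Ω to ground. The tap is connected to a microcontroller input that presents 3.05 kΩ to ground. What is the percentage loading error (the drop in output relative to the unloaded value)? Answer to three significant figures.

Unloaded V = 16.0 × 680/1346 = 8.0832 V.
Loaded: R_g‖R_L = 556.0 Ω, giving V = 16.0 × 556.0/1222 = 7.2801 V.
Drop = (8.0832 − 7.2801) / 8.0832 = 9.94 %.

9.94 %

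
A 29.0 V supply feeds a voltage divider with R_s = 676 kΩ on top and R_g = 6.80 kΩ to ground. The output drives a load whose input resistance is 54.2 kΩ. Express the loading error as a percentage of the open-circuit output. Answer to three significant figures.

11.0 %

The divider's output (Thévenin) resistance is R_s‖R_g = 6.732 kΩ.
Fractional drop under load = R_th/(R_th + R_L) = 6.732 / (6.732 + 54.2) = 0.1105.
So the output falls by 11.0 %.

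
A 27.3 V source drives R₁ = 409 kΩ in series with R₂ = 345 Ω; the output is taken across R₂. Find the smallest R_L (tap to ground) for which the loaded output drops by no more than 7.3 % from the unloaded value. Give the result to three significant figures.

Output resistance R_th = R₁‖R₂ = (409000 × 345)/409300 = 344.7 Ω.
The fractional drop is R_th/(R_th + R_L); requiring this ≤ 0.0730 gives R_L ≥ R_th(1/0.0730 − 1) = 344.7 × 12.70 = 4.38 kΩ.

R_L(min) ≈ 4.38 kΩ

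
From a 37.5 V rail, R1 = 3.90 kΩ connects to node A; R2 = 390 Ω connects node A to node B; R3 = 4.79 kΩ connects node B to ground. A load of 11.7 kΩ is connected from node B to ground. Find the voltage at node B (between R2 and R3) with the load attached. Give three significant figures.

At node B, R3 is in parallel with the load: R3‖R_L = 3399 Ω.
Below node A the resistance is R2 + (R3‖R_L) = 3789 Ω, so V_A = 37.5 × 3789/7689 = 18.48 V.
Then V_B = V_A × (R3‖R_L)/(R2 + R3‖R_L) = 18.48 × 3399/3789 = 16.6 V.

V ≈ 16.6 V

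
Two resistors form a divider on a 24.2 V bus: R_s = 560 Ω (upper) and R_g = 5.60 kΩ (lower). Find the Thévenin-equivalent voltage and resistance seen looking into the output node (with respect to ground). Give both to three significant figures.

V_th = 22.0 V, R_th = 509 Ω

V_th is the open-circuit tap voltage: 24.2 × 5600/(560 + 5600) = 22.0 V.
With the supply zeroed, R_s and R_g appear in parallel from the tap: R_th = R_s‖R_g = (560 × 5600)/6160 = 509 Ω.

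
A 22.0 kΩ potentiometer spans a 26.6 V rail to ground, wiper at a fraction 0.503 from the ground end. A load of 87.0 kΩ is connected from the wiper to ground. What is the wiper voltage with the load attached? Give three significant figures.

V ≈ 12.6 V

The wiper splits the pot into (1−α)R = 10.93 kΩ above and αR = 11.07 kΩ below.
Lower section ‖ load = 9.817 kΩ.
V_wiper = 26.6 × 9.817/(10.93 + 9.817) = 12.6 V.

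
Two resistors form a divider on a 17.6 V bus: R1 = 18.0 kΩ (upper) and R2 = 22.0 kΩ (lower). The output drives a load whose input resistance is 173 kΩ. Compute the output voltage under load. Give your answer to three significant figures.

The load sits in parallel with R2: R2‖R_L = (22.0 × 173) / (22.0 + 173) = 19.52 kΩ.
V_out = 17.6 × 19.52 / (18.0 + 19.52) = 17.6 × 19.52/37.52 = 9.16 V.

V_out ≈ 9.16 V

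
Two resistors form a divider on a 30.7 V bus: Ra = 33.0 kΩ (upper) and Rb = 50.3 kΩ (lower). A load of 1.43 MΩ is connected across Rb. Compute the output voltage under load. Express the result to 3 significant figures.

The load sits in parallel with Rb: Rb‖R_L = (50.3 × 1430) / (50.3 + 1430) = 48.59 kΩ.
V_out = 30.7 × 48.59 / (33.0 + 48.59) = 30.7 × 48.59/81.59 = 18.3 V.

V_out ≈ 18.3 V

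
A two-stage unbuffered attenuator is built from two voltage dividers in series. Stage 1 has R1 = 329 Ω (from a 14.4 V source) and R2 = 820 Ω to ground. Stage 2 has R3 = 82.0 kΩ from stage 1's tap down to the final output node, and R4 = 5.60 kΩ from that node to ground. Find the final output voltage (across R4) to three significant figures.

V_out ≈ 0.655 V

Stage 2 presents R3+R4 = 87600 Ω as a load on stage 1's tap.
Stage 1's lower leg becomes R2‖(R3+R4) = 812.4 Ω, so V_mid = 14.4 × 812.4/1141 = 10.25 V.
Stage 2 is itself unloaded: V_out = V_mid × R4/(R3+R4) = 10.25 × 5600/87600 = 0.655 V.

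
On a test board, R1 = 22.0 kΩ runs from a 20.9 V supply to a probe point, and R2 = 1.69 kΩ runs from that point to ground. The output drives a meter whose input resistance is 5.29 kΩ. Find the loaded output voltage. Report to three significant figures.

The load sits in parallel with R2: R2‖R_L = (1.69 × 5.29) / (1.69 + 5.29) = 1.281 kΩ.
V_out = 20.9 × 1.281 / (22.0 + 1.281) = 20.9 × 1.281/23.28 = 1.15 V.

V_out ≈ 1.15 V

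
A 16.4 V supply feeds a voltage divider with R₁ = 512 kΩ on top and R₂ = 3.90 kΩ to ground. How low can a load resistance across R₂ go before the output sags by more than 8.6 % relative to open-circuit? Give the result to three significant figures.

R_L(min) ≈ 41.1 kΩ

Output resistance R_th = R₁‖R₂ = (512 × 3.90)/515.9 = 3.871 kΩ.
The fractional drop is R_th/(R_th + R_L); requiring this ≤ 0.0860 gives R_L ≥ R_th(1/0.0860 − 1) = 3.871 × 10.63 = 41.1 kΩ.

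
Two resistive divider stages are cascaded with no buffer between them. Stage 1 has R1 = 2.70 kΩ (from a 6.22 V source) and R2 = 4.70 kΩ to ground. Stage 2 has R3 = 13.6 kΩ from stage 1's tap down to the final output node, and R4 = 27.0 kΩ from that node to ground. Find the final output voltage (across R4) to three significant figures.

V_out ≈ 2.52 V

Stage 2 presents R3+R4 = 40.60 kΩ as a load on stage 1's tap.
Stage 1's lower leg becomes R2‖(R3+R4) = 4.212 kΩ, so V_mid = 6.22 × 4.212/6.912 = 3.790 V.
Stage 2 is itself unloaded: V_out = V_mid × R4/(R3+R4) = 3.790 × 27.0/40.60 = 2.52 V.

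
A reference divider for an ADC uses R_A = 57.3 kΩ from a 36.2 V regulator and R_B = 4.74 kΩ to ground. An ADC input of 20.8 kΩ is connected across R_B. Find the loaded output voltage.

V_out ≈ 2.28 V

The load sits in parallel with R_B: R_B‖R_L = (4.74 × 20.8) / (4.74 + 20.8) = 3.860 kΩ.
V_out = 36.2 × 3.860 / (57.3 + 3.860) = 36.2 × 3.860/61.16 = 2.28 V.
(Unloaded it would have been 2.77 V.)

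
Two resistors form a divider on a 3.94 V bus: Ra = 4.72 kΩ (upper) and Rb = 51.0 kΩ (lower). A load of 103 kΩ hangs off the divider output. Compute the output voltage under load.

The load sits in parallel with Rb: Rb‖R_L = (51.0 × 103) / (51.0 + 103) = 34.11 kΩ.
V_out = 3.94 × 34.11 / (4.72 + 34.11) = 3.94 × 34.11/38.83 = 3.46 V.

V_out ≈ 3.46 V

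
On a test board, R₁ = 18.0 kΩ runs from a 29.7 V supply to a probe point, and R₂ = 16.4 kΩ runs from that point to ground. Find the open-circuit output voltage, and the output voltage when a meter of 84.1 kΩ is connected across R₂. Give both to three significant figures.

Unloaded: 14.2 V; loaded: 12.8 V

Open-circuit: V = 29.7 × 16.4/(18.0 + 16.4) = 14.2 V.
With the load, R₂ becomes R₂‖R_L = 13.72 kΩ, so V = 29.7 × 13.72/31.72 = 12.8 V.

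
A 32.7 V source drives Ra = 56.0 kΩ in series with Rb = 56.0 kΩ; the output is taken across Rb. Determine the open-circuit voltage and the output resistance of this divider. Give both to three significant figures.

V_th is the open-circuit tap voltage: 32.7 × 56.0/(56.0 + 56.0) = 16.4 V.
With the supply zeroed, Ra and Rb appear in parallel from the tap: R_th = Ra‖Rb = (56.0 × 56.0)/112.0 = 28.0 kΩ.

V_th = 16.4 V, R_th = 28.0 kΩ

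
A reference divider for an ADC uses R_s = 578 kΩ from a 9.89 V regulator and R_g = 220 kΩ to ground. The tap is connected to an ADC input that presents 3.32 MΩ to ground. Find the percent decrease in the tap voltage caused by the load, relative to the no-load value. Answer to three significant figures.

The divider's output (Thévenin) resistance is R_s‖R_g = 159.3 kΩ.
Fractional drop under load = R_th/(R_th + R_L) = 159.3 / (159.3 + 3320) = 0.04580.
So the output falls by 4.58 %.

4.58 %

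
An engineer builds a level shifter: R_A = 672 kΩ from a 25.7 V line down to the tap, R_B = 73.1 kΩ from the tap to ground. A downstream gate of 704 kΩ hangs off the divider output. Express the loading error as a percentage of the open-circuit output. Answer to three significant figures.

8.56 %

Unloaded V = 25.7 × 73.1/745.1 = 2.5214 V.
Loaded: R_B‖R_L = 66.22 kΩ, giving V = 25.7 × 66.22/738.2 = 2.3055 V.
Drop = (2.5214 − 2.3055) / 2.5214 = 8.56 %.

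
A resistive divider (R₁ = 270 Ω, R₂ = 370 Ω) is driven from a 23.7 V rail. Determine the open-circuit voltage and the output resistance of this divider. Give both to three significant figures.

V_th is the open-circuit tap voltage: 23.7 × 370/(270 + 370) = 13.7 V.
With the supply zeroed, R₁ and R₂ appear in parallel from the tap: R_th = R₁‖R₂ = (270 × 370)/640.0 = 156 Ω.

V_th = 13.7 V, R_th = 156 Ω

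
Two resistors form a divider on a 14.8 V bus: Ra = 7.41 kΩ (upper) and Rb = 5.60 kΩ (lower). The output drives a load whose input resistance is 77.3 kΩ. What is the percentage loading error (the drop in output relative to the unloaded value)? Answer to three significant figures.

The divider's output (Thévenin) resistance is Ra‖Rb = 3.190 kΩ.
Fractional drop under load = R_th/(R_th + R_L) = 3.190 / (3.190 + 77.3) = 0.03963.
So the output falls by 3.96 %.

3.96 %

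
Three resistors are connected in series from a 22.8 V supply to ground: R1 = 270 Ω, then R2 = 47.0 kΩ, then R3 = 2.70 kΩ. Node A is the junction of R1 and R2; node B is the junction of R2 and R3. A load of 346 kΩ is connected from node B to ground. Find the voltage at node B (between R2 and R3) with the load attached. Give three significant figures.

At node B, R3 is in parallel with the load: R3‖R_L = 2679 Ω.
Below node A the resistance is R2 + (R3‖R_L) = 49680 Ω, so V_A = 22.8 × 49680/49950 = 22.68 V.
Then V_B = V_A × (R3‖R_L)/(R2 + R3‖R_L) = 22.68 × 2679/49680 = 1.22 V.

V ≈ 1.22 V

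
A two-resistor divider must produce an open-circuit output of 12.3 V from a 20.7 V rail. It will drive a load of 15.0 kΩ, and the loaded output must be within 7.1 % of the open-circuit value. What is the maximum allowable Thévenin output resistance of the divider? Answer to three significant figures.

R_th ≤ 1.15 kΩ

Loading drop = R_th/(R_th + R_L) ≤ 0.0710, so R_th ≤ R_L · ε/(1−ε) = 15.0 kΩ × 0.0710/0.9290 = 1.15 kΩ.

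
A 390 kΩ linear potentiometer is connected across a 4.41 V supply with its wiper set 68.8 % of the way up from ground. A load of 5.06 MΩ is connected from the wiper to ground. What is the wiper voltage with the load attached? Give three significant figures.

V ≈ 2.98 V

The wiper splits the pot into (1−α)R = 121.7 kΩ above and αR = 268.3 kΩ below.
Lower section ‖ load = 254.8 kΩ.
V_wiper = 4.41 × 254.8/(121.7 + 254.8) = 2.98 V.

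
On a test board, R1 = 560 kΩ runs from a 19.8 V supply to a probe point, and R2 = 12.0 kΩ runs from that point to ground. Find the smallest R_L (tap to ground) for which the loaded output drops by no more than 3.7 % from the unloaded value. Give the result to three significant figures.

R_L(min) ≈ 306 kΩ

Output resistance R_th = R1‖R2 = (560 × 12.0)/572.0 = 11.75 kΩ.
The fractional drop is R_th/(R_th + R_L); requiring this ≤ 0.0370 gives R_L ≥ R_th(1/0.0370 − 1) = 11.75 × 26.03 = 306 kΩ.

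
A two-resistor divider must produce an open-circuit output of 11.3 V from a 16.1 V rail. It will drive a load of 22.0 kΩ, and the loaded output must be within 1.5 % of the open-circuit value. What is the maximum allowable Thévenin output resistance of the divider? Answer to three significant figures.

Loading drop = R_th/(R_th + R_L) ≤ 0.0150, so R_th ≤ R_L · ε/(1−ε) = 22.0 kΩ × 0.0150/0.9850 = 335 Ω.

R_th ≤ 335 Ω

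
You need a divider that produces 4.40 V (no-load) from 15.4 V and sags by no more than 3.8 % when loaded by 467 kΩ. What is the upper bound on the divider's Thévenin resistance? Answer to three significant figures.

Loading drop = R_th/(R_th + R_L) ≤ 0.0380, so R_th ≤ R_L · ε/(1−ε) = 467 kΩ × 0.0380/0.9620 = 18.4 kΩ.

R_th ≤ 18.4 kΩ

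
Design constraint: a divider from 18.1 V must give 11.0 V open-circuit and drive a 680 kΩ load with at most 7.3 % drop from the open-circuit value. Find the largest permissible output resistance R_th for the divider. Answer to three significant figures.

R_th ≤ 53.5 kΩ

Loading drop = R_th/(R_th + R_L) ≤ 0.0730, so R_th ≤ R_L · ε/(1−ε) = 680 kΩ × 0.0730/0.9270 = 53.5 kΩ.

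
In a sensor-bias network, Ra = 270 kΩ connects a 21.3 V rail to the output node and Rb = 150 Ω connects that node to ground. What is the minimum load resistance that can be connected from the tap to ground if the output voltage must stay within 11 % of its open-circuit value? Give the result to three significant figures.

Output resistance R_th = Ra‖Rb = (270000 × 150)/270200 = 149.9 Ω.
The fractional drop is R_th/(R_th + R_L); requiring this ≤ 0.110 gives R_L ≥ R_th(1/0.110 − 1) = 149.9 × 8.091 = 1.21 kΩ.

R_L(min) ≈ 1.21 kΩ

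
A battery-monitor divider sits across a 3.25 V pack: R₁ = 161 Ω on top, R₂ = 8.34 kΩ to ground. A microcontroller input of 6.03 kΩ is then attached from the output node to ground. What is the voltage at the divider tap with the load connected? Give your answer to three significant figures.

The load sits in parallel with R₂: R₂‖R_L = (8340 × 6030) / (8340 + 6030) = 3500 Ω.
V_out = 3.25 × 3500 / (161 + 3500) = 3.25 × 3500/3661 = 3.11 V.

V_out ≈ 3.11 V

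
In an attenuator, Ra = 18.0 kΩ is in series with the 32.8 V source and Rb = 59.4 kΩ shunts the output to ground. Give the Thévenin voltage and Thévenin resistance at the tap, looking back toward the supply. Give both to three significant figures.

V_th = 25.2 V, R_th = 13.8 kΩ

V_th is the open-circuit tap voltage: 32.8 × 59.4/(18.0 + 59.4) = 25.2 V.
With the supply zeroed, Ra and Rb appear in parallel from the tap: R_th = Ra‖Rb = (18.0 × 59.4)/77.40 = 13.8 kΩ.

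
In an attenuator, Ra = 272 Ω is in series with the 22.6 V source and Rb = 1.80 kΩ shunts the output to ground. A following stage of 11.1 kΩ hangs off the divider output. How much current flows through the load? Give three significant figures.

Rb‖R_L = 1549 Ω; V_out = 22.6 × 1549/1821 = 19.22 V.
I_L = V_out / R_L = 19.22 / 11.1 kΩ = 1.73 mA.

I_L ≈ 1.73 mA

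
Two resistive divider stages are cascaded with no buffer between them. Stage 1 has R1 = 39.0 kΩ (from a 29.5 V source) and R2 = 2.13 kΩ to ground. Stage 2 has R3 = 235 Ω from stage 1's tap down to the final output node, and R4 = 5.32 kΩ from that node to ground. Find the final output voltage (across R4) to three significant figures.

V_out ≈ 1.07 V

Stage 2 presents R3+R4 = 5555 Ω as a load on stage 1's tap.
Stage 1's lower leg becomes R2‖(R3+R4) = 1540 Ω, so V_mid = 29.5 × 1540/40540 = 1.120 V.
Stage 2 is itself unloaded: V_out = V_mid × R4/(R3+R4) = 1.120 × 5320/5555 = 1.07 V.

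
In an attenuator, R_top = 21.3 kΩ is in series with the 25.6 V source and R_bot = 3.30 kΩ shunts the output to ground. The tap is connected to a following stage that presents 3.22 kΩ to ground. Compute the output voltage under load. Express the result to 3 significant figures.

The load sits in parallel with R_bot: R_bot‖R_L = (3.30 × 3.22) / (3.30 + 3.22) = 1.630 kΩ.
V_out = 25.6 × 1.630 / (21.3 + 1.630) = 25.6 × 1.630/22.93 = 1.82 V.
(Unloaded it would have been 3.43 V.)

V_out ≈ 1.82 V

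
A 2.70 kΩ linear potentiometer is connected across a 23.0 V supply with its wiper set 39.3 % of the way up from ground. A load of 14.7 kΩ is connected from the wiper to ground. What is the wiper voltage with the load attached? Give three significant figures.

The wiper splits the pot into (1−α)R = 1.639 kΩ above and αR = 1.061 kΩ below.
Lower section ‖ load = 0.9897 kΩ.
V_wiper = 23.0 × 0.9897/(1.639 + 0.9897) = 8.66 V.

V ≈ 8.66 V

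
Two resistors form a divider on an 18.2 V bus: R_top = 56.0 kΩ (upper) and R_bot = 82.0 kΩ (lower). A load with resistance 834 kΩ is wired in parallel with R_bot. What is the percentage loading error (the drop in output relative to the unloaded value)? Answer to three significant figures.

3.84 %

The divider's output (Thévenin) resistance is R_top‖R_bot = 33.28 kΩ.
Fractional drop under load = R_th/(R_th + R_L) = 33.28 / (33.28 + 834) = 0.03837.
So the output falls by 3.84 %.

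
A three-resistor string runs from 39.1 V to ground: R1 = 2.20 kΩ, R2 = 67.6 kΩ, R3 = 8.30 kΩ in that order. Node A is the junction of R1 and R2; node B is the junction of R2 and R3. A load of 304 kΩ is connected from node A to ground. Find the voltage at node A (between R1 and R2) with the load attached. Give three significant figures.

Below node A the series string R2+R3 = 75.90 kΩ sits in parallel with the 304 kΩ load: 60.74 kΩ.
V_A = 39.1 × 60.74/(2.20 + 60.74) = 37.7 V.

V ≈ 37.7 V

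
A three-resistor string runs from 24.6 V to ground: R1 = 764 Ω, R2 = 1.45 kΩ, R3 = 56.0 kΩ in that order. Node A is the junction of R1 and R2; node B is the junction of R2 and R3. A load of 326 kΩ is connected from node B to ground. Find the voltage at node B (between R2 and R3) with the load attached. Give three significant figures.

V ≈ 23.5 V

At node B, R3 is in parallel with the load: R3‖R_L = 47790 Ω.
Below node A the resistance is R2 + (R3‖R_L) = 49240 Ω, so V_A = 24.6 × 49240/50000 = 24.22 V.
Then V_B = V_A × (R3‖R_L)/(R2 + R3‖R_L) = 24.22 × 47790/49240 = 23.5 V.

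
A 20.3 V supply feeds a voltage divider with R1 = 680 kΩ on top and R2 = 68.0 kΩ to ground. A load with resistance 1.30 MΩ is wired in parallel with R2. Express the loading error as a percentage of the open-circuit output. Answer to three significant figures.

4.54 %

The divider's output (Thévenin) resistance is R1‖R2 = 61.82 kΩ.
Fractional drop under load = R_th/(R_th + R_L) = 61.82 / (61.82 + 1300) = 0.04539.
So the output falls by 4.54 %.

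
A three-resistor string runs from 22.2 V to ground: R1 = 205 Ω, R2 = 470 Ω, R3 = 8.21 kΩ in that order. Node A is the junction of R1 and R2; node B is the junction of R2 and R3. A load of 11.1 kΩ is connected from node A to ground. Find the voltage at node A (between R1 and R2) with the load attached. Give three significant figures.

V ≈ 21.3 V

Below node A the series string R2+R3 = 8680 Ω sits in parallel with the 11100 Ω load: 4871 Ω.
V_A = 22.2 × 4871/(205 + 4871) = 21.3 V.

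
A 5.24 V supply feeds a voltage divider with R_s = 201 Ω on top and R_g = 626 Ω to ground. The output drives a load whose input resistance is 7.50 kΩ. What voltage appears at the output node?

The load sits in parallel with R_g: R_g‖R_L = (626 × 7500) / (626 + 7500) = 577.8 Ω.
V_out = 5.24 × 577.8 / (201 + 577.8) = 5.24 × 577.8/778.8 = 3.89 V.
(Unloaded it would have been 3.97 V.)

V_out ≈ 3.89 V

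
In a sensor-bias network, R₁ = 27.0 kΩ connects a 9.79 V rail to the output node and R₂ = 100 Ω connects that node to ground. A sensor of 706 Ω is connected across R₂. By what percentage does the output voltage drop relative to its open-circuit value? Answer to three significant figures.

12.4 %

Unloaded V = 9.79 × 100/27100 = 0.036125 V.
Loaded: R₂‖R_L = 87.59 Ω, giving V = 9.79 × 87.59/27090 = 0.031658 V.
Drop = (0.036125 − 0.031658) / 0.036125 = 12.4 %.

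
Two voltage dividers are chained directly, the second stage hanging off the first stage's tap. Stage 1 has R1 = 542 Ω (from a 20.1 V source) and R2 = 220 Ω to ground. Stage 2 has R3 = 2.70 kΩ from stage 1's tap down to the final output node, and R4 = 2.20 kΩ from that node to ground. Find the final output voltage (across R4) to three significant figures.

Stage 2 presents R3+R4 = 4900 Ω as a load on stage 1's tap.
Stage 1's lower leg becomes R2‖(R3+R4) = 210.5 Ω, so V_mid = 20.1 × 210.5/752.5 = 5.624 V.
Stage 2 is itself unloaded: V_out = V_mid × R4/(R3+R4) = 5.624 × 2200/4900 = 2.52 V.

V_out ≈ 2.52 V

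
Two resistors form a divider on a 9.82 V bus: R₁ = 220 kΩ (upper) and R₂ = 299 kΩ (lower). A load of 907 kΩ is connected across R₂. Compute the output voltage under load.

V_out ≈ 4.96 V

The load sits in parallel with R₂: R₂‖R_L = (299 × 907) / (299 + 907) = 224.9 kΩ.
V_out = 9.82 × 224.9 / (220 + 224.9) = 9.82 × 224.9/444.9 = 4.96 V.
(Unloaded it would have been 5.66 V.)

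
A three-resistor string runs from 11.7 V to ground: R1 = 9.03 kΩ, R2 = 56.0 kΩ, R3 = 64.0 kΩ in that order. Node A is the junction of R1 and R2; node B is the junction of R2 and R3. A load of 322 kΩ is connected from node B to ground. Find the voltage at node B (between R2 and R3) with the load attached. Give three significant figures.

V ≈ 5.27 V

At node B, R3 is in parallel with the load: R3‖R_L = 53.39 kΩ.
Below node A the resistance is R2 + (R3‖R_L) = 109.4 kΩ, so V_A = 11.7 × 109.4/118.4 = 10.81 V.
Then V_B = V_A × (R3‖R_L)/(R2 + R3‖R_L) = 10.81 × 53.39/109.4 = 5.27 V.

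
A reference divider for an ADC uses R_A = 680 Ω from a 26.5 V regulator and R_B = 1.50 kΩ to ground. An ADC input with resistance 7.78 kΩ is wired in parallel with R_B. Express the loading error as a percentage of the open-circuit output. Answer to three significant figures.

The divider's output (Thévenin) resistance is R_A‖R_B = 467.9 Ω.
Fractional drop under load = R_th/(R_th + R_L) = 467.9 / (467.9 + 7780) = 0.05673.
So the output falls by 5.67 %.

5.67 %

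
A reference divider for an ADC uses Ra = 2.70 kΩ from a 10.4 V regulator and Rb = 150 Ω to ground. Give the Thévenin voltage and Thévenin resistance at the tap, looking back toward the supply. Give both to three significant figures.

V_th = 0.547 V, R_th = 142 Ω

V_th is the open-circuit tap voltage: 10.4 × 150/(2700 + 150) = 0.547 V.
With the supply zeroed, Ra and Rb appear in parallel from the tap: R_th = Ra‖Rb = (2700 × 150)/2850 = 142 Ω.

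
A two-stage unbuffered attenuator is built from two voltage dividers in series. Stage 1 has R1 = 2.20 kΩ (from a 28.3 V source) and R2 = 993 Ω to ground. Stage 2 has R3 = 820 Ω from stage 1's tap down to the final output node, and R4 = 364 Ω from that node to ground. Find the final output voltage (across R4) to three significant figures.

V_out ≈ 1.71 V

Stage 2 presents R3+R4 = 1184 Ω as a load on stage 1's tap.
Stage 1's lower leg becomes R2‖(R3+R4) = 540.1 Ω, so V_mid = 28.3 × 540.1/2740 = 5.578 V.
Stage 2 is itself unloaded: V_out = V_mid × R4/(R3+R4) = 5.578 × 364/1184 = 1.71 V.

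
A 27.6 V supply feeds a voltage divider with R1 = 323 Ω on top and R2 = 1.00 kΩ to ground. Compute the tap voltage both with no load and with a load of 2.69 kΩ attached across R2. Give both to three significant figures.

Open-circuit: V = 27.6 × 1000/(323 + 1000) = 20.9 V.
With the load, R2 becomes R2‖R_L = 729.0 Ω, so V = 27.6 × 729.0/1052 = 19.1 V.

Unloaded: 20.9 V; loaded: 19.1 V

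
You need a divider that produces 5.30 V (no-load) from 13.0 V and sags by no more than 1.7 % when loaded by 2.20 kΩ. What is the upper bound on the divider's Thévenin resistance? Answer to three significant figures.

R_th ≤ 38.0 Ω

Loading drop = R_th/(R_th + R_L) ≤ 0.0170, so R_th ≤ R_L · ε/(1−ε) = 2.20 kΩ × 0.0170/0.9830 = 38.0 Ω.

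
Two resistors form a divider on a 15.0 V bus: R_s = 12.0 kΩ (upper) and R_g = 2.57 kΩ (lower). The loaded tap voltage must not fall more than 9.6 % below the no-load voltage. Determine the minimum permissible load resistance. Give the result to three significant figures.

Output resistance R_th = R_s‖R_g = (12.0 × 2.57)/14.57 = 2.117 kΩ.
The fractional drop is R_th/(R_th + R_L); requiring this ≤ 0.0960 gives R_L ≥ R_th(1/0.0960 − 1) = 2.117 × 9.417 = 19.9 kΩ.

R_L(min) ≈ 19.9 kΩ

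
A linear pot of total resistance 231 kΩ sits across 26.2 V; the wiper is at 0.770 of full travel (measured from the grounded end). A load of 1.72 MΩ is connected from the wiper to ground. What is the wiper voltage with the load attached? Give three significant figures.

The wiper splits the pot into (1−α)R = 53.13 kΩ above and αR = 177.9 kΩ below.
Lower section ‖ load = 161.2 kΩ.
V_wiper = 26.2 × 161.2/(53.13 + 161.2) = 19.7 V.

V ≈ 19.7 V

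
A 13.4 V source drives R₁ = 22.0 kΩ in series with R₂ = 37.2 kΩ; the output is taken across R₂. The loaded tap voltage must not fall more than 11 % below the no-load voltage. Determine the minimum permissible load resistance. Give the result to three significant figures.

Output resistance R_th = R₁‖R₂ = (22.0 × 37.2)/59.20 = 13.82 kΩ.
The fractional drop is R_th/(R_th + R_L); requiring this ≤ 0.110 gives R_L ≥ R_th(1/0.110 − 1) = 13.82 × 8.091 = 112 kΩ.

R_L(min) ≈ 112 kΩ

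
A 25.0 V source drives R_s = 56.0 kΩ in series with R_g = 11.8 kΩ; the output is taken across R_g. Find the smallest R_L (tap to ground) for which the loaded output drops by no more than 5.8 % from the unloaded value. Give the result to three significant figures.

Output resistance R_th = R_s‖R_g = (56.0 × 11.8)/67.80 = 9.746 kΩ.
The fractional drop is R_th/(R_th + R_L); requiring this ≤ 0.0580 gives R_L ≥ R_th(1/0.0580 − 1) = 9.746 × 16.24 = 158 kΩ.

R_L(min) ≈ 158 kΩ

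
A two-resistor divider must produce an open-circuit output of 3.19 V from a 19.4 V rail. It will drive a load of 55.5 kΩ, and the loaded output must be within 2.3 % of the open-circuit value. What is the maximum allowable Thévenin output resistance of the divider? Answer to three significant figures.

R_th ≤ 1.31 kΩ

Loading drop = R_th/(R_th + R_L) ≤ 0.0230, so R_th ≤ R_L · ε/(1−ε) = 55.5 kΩ × 0.0230/0.9770 = 1.31 kΩ.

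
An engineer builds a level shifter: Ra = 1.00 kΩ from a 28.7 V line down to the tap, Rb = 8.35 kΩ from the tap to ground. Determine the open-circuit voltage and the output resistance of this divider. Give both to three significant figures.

V_th is the open-circuit tap voltage: 28.7 × 8.35/(1.00 + 8.35) = 25.6 V.
With the supply zeroed, Ra and Rb appear in parallel from the tap: R_th = Ra‖Rb = (1.00 × 8.35)/9.350 = 893 Ω.

V_th = 25.6 V, R_th = 893 Ω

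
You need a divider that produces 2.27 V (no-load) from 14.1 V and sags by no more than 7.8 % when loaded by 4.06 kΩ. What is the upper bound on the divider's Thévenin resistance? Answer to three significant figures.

R_th ≤ 343 Ω

Loading drop = R_th/(R_th + R_L) ≤ 0.0780, so R_th ≤ R_L · ε/(1−ε) = 4.06 kΩ × 0.0780/0.9220 = 343 Ω.
(Any R1, R2 with R2/(R1+R2) = 0.161 and R1‖R2 ≤ 343 Ω will meet the spec.)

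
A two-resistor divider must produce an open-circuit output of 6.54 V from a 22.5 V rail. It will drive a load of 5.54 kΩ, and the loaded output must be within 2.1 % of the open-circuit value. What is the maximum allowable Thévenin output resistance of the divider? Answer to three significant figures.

Loading drop = R_th/(R_th + R_L) ≤ 0.0210, so R_th ≤ R_L · ε/(1−ε) = 5.54 kΩ × 0.0210/0.9790 = 119 Ω.

R_th ≤ 119 Ω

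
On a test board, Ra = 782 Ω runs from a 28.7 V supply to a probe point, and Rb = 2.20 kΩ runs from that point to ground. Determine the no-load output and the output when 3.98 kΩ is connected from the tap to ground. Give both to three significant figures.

Unloaded: 21.2 V; loaded: 18.5 V

Open-circuit: V = 28.7 × 2200/(782 + 2200) = 21.2 V.
With the load, Rb becomes Rb‖R_L = 1417 Ω, so V = 28.7 × 1417/2199 = 18.5 V.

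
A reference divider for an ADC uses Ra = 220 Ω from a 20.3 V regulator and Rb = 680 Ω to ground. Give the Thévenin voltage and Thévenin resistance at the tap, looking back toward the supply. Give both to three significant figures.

V_th = 15.3 V, R_th = 166 Ω

V_th is the open-circuit tap voltage: 20.3 × 680/(220 + 680) = 15.3 V.
With the supply zeroed, Ra and Rb appear in parallel from the tap: R_th = Ra‖Rb = (220 × 680)/900.0 = 166 Ω.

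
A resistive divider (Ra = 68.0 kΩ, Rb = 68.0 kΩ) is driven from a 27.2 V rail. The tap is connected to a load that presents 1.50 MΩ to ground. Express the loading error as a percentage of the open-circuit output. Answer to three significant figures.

2.22 %

The divider's output (Thévenin) resistance is Ra‖Rb = 34.00 kΩ.
Fractional drop under load = R_th/(R_th + R_L) = 34.00 / (34.00 + 1500) = 0.02216.
So the output falls by 2.22 %.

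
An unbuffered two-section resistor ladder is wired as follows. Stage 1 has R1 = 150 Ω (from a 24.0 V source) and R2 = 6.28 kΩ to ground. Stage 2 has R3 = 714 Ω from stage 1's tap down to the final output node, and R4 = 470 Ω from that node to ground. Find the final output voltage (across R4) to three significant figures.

Stage 2 presents R3+R4 = 1184 Ω as a load on stage 1's tap.
Stage 1's lower leg becomes R2‖(R3+R4) = 996.2 Ω, so V_mid = 24.0 × 996.2/1146 = 20.86 V.
Stage 2 is itself unloaded: V_out = V_mid × R4/(R3+R4) = 20.86 × 470/1184 = 8.28 V.

V_out ≈ 8.28 V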